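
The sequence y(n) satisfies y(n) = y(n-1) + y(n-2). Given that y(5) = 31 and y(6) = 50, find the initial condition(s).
Work backwards using y(k) = y(k+2) - y(k+1):
y(4) = y(6) - y(5) = 50 - 31 = 19
y(3) = y(5) - y(4) = 31 - 19 = 12
y(2) = y(4) - y(3) = 19 - 12 = 7
y(1) = y(3) - y(2) = 12 - 7 = 5
y(0) = y(2) - y(1) = 7 - 5 = 2

y(0) = 2, y(1) = 5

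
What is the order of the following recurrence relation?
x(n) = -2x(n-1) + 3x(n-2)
The order is the largest lag k for which x(n-k) appears. Here the deepest term is x(n-2), so the order is 2.

Order 2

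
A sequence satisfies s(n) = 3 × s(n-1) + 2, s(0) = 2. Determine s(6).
Computing step by step:
s(0) = 2
s(1) = 3 × 2 + 2 = 8
s(2) = 3 × 8 + 2 = 26
s(3) = 3 × 26 + 2 = 80
s(4) = 3 × 80 + 2 = 242
s(5) = 3 × 242 + 2 = 728
s(6) = 3 × 728 + 2 = 2186

2186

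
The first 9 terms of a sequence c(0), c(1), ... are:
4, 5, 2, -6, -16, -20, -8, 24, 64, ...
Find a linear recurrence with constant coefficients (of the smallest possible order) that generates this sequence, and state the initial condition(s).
Look for the lowest-order linear relation among consecutive terms.
Observation: c(n) - 2·c(n-1) - (-2)·c(n-2) = 0 holds for the shown terms, and no order-1 relation c(n) = α·c(n-1) + β fits.
Check at n=3: 2·2 + (-2)·5 = -6. ✓

c(n) = 2c(n-1) - 2c(n-2), c(0) = 4, c(1) = 5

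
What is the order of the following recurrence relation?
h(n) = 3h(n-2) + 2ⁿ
The order is the largest lag k for which h(n-k) appears. Here the deepest term is h(n-2) (the 2ⁿ term is non-homogeneous and does not affect the order), so the order is 2.

Order 2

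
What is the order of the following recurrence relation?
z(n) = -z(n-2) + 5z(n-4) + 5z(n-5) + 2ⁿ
The order is the largest lag k for which z(n-k) appears. Here the deepest term is z(n-5) (the 2ⁿ term is non-homogeneous and does not affect the order), so the order is 5.

Order 5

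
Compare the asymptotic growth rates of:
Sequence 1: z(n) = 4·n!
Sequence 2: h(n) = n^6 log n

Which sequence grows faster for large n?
Comparing growth rates:
Growth-rate hierarchy: log n ≺ any polynomial ≺ any exponential cⁿ (c>1) ≺ n! ≺ nⁿ.
factorial dominates polynomial degree 6 (with log factor) asymptotically.

z(n) grows faster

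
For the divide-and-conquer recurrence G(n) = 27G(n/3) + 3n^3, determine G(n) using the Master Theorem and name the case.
Master Theorem template: G(n) = a·G(n/b) + f(n).
Here: a=27, b=3, f(n)=3n^3
Compute log_b(a) = log_3(27) = 3.
f(n) = 3n^3 = Θ(n^3). Case 2: G(n) = Θ(n^3 log n).

Case 2: G(n) = Θ(n^3 log n)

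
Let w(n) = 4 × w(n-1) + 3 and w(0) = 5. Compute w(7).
Computing step by step:
w(0) = 5
w(1) = 4 × 5 + 3 = 23
w(2) = 4 × 23 + 3 = 95
w(3) = 4 × 95 + 3 = 383
w(4) = 4 × 383 + 3 = 1535
w(5) = 4 × 1535 + 3 = 6143
w(6) = 4 × 6143 + 3 = 24575
w(7) = 4 × 24575 + 3 = 98303

98303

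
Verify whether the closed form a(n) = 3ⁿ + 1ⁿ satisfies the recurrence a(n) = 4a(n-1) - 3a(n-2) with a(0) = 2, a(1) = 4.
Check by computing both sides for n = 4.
From the recurrence with a(0) = 2, a(1) = 4:
  a(0) = 2, a(1) = 4, a(2) = 10, a(3) = 28, a(4) = 82
  so the recurrence gives a(4) = 82.
From the proposed closed form a(n) = 3ⁿ + 1ⁿ:
  a(4) = 82.
Both sides give 82 at n = 4, and the initial condition(s) match, so the closed form is consistent.

Yes, the closed form is correct.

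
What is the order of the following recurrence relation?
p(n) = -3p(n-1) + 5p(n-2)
The order is the largest lag k for which p(n-k) appears. Here the deepest term is p(n-2), so the order is 2.

Order 2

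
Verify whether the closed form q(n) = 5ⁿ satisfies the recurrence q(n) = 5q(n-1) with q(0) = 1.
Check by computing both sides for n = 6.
From the recurrence with q(0) = 1:
  q(0) = 1, q(1) = 5, q(2) = 25, q(3) = 125, q(4) = 625, q(5) = 3125, q(6) = 15625
  so the recurrence gives q(6) = 15625.
From the proposed closed form q(n) = 5ⁿ:
  q(6) = 15625.
Both sides give 15625 at n = 6, and the initial condition(s) match, so the closed form is consistent.

Yes, the closed form is correct.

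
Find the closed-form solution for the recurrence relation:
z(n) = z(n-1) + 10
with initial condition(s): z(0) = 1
Recurrence: z(n) = z(n-1) + 10, initial: z(0) = 1.
Each step adds 10, so z(n) = z(0) + 10n = 10n + 1.

z(n) = 10n + 1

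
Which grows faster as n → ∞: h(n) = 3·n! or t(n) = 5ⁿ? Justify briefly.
Comparing growth rates:
Growth-rate hierarchy: log n ≺ any polynomial ≺ any exponential cⁿ (c>1) ≺ n! ≺ nⁿ.
factorial dominates exponential base 5 asymptotically.

h(n) grows faster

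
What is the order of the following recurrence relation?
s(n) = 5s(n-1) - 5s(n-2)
The order is the largest lag k for which s(n-k) appears. Here the deepest term is s(n-2), so the order is 2.

Order 2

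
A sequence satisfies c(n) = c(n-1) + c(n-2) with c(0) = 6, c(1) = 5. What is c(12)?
Computing the sequence terms:
6, 5, 11, 16, 27, 43, 70, 113, 183, 296, 479, 775, 1254

1254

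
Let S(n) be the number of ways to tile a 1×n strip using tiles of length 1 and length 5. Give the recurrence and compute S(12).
Condition on the last tile: it has length 1 (leaving a 1×(n-1) strip) or length 5 (leaving a 1×(n-5) strip), so S(n) = S(n-1) + S(n-5) (order-5 linear recurrence).
For 0 ≤ i < 5 only unit tiles fit, so S(i) = 1.
Iterating the recurrence: S(5) = 2, S(6) = 3, S(7) = 4, S(8) = 5, S(9) = 6, S(10) = 8, S(11) = 11, S(12) = 15.

S(n) = S(n-1) + S(n-5), with S(i) = 1 for 0 ≤ i < 5; S(12) = 15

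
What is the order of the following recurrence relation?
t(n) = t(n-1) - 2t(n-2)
The order is the largest lag k for which t(n-k) appears. Here the deepest term is t(n-2), so the order is 2.

Order 2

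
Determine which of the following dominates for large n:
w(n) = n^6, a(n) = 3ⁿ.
Comparing growth rates:
Growth-rate hierarchy: log n ≺ any polynomial ≺ any exponential cⁿ (c>1) ≺ n! ≺ nⁿ.
exponential base 3 dominates polynomial degree 6 asymptotically.

a(n) grows faster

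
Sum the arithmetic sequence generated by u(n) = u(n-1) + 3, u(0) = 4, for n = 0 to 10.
Computing the sequence terms: 4, 7, 10, 13, 16, 19, 22, 25, 28, 31, 34
Adding these values together:

209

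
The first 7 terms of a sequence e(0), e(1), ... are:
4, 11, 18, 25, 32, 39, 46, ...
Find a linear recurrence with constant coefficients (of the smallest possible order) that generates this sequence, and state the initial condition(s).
Look for the lowest-order linear relation among consecutive terms.
Observation: consecutive differences are constant (= 7).
Check at n=2: 1·11 + 7 = 18. ✓

e(n) = e(n-1) + 7, e(0) = 4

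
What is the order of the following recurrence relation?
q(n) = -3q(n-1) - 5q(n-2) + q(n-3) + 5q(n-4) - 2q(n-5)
The order is the largest lag k for which q(n-k) appears. Here the deepest term is q(n-5), so the order is 5.

Order 5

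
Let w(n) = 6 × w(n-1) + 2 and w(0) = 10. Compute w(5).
Computing step by step:
w(0) = 10
w(1) = 6 × 10 + 2 = 62
w(2) = 6 × 62 + 2 = 374
w(3) = 6 × 374 + 2 = 2246
w(4) = 6 × 2246 + 2 = 13478
w(5) = 6 × 13478 + 2 = 80870

80870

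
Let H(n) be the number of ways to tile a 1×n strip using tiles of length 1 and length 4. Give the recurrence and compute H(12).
Condition on the last tile: it has length 1 (leaving a 1×(n-1) strip) or length 4 (leaving a 1×(n-4) strip), so H(n) = H(n-1) + H(n-4) (order-4 linear recurrence).
For 0 ≤ i < 4 only unit tiles fit, so H(i) = 1.
Iterating the recurrence: H(4) = 2, H(5) = 3, H(6) = 4, H(7) = 5, H(8) = 7, H(9) = 10, H(10) = 14, H(11) = 19, H(12) = 26.

H(n) = H(n-1) + H(n-4), with H(i) = 1 for 0 ≤ i < 4; H(12) = 26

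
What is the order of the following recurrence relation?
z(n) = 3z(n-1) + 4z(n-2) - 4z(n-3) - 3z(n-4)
The order is the largest lag k for which z(n-k) appears. Here the deepest term is z(n-4), so the order is 4.

Order 4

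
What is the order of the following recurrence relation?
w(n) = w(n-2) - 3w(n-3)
The order is the largest lag k for which w(n-k) appears. Here the deepest term is w(n-3), so the order is 3.

Order 3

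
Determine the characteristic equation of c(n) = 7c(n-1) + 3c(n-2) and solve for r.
Substitute c(n) = rⁿ and divide through by rⁿ⁻²: r² - 7r - 3 = 0
Discriminant: 7² + 4·3 = 61, not a perfect square, so by the quadratic formula r = (7 ± √61)/2.
General solution: c(n) = A·r₁ⁿ + B·r₂ⁿ where r₁,r₂ = (7 ± √61)/2

Characteristic: r² - 7r - 3 = 0, Roots: r = (7 ± √61)/2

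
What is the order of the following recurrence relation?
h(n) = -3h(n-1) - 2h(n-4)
The order is the largest lag k for which h(n-k) appears. Here the deepest term is h(n-4), so the order is 4.

Order 4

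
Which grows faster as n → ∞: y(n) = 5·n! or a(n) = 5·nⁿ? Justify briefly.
Comparing growth rates:
Growth-rate hierarchy: log n ≺ any polynomial ≺ any exponential cⁿ (c>1) ≺ n! ≺ nⁿ.
super-exponential nⁿ dominates factorial asymptotically.

a(n) grows faster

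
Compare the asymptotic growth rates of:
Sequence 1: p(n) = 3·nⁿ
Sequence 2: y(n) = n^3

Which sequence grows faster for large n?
Comparing growth rates:
Growth-rate hierarchy: log n ≺ any polynomial ≺ any exponential cⁿ (c>1) ≺ n! ≺ nⁿ.
super-exponential nⁿ dominates polynomial degree 3 asymptotically.

p(n) grows faster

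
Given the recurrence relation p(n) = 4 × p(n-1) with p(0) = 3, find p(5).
Computing step by step:
p(0) = 3
p(1) = 4 × 3 = 12
p(2) = 4 × 12 = 48
p(3) = 4 × 48 = 192
p(4) = 4 × 192 = 768
p(5) = 4 × 768 = 3072

3072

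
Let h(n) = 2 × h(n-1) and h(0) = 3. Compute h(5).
Computing step by step:
h(0) = 3
h(1) = 2 × 3 = 6
h(2) = 2 × 6 = 12
h(3) = 2 × 12 = 24
h(4) = 2 × 24 = 48
h(5) = 2 × 48 = 96

96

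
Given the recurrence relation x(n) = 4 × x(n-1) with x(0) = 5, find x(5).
Computing step by step:
x(0) = 5
x(1) = 4 × 5 = 20
x(2) = 4 × 20 = 80
x(3) = 4 × 80 = 320
x(4) = 4 × 320 = 1280
x(5) = 4 × 1280 = 5120

5120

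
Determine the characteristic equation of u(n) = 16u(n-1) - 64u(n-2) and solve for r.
Substitute u(n) = rⁿ and divide through by rⁿ⁻²: r² - 16r + 64 = 0
Factor: (r - 8)² = 0, so r = 8 (double root).
General solution: u(n) = (A + Bn)·8ⁿ

Characteristic: r² - 16r + 64 = 0, Roots: r = 8 (double root)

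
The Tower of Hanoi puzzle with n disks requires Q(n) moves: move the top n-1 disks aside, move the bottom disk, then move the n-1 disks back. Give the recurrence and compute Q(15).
Moving n disks = move the top n-1 disks aside (Q(n-1) moves) + move the largest disk (1 move) + move the n-1 disks back on top (Q(n-1) moves), so Q(n) = 2Q(n-1) + 1, with Q(1) = 1 (a single disk takes one move).
First terms: 1, 3, 7, 15, 31, 63, … — each is one less than a power of 2. Indeed Q(n) + 1 = 2(Q(n-1) + 1) with Q(1) + 1 = 2, so Q(n) + 1 = 2ⁿ and Q(n) = 2ⁿ - 1.
Hence Q(15) = 2^15 - 1 = 32768 - 1 = 32767.

Q(n) = 2Q(n-1) + 1, Q(1) = 1; Q(15) = 32767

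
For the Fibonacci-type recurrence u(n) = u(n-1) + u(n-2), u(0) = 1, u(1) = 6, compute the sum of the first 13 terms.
Computing the sequence terms: 1, 6, 7, 13, 20, 33, 53, 86, 139, 225, 364, 589, 953
Adding these values together:

2489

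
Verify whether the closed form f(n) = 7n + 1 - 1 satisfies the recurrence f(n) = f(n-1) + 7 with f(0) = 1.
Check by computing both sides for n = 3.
From the recurrence with f(0) = 1:
  f(0) = 1, f(1) = 8, f(2) = 15, f(3) = 22
  so the recurrence gives f(3) = 22.
From the proposed closed form f(n) = 7n + 1 - 1:
  f(3) = 21.
The recurrence gives 22 but the closed form gives 21, so the closed form does not satisfy the recurrence.

No, the closed form is incorrect.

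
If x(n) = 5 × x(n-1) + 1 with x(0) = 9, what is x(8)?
Computing step by step:
x(0) = 9
x(1) = 5 × 9 + 1 = 46
x(2) = 5 × 46 + 1 = 231
x(3) = 5 × 231 + 1 = 1156
x(4) = 5 × 1156 + 1 = 5781
x(5) = 5 × 5781 + 1 = 28906
x(6) = 5 × 28906 + 1 = 144531
x(7) = 5 × 144531 + 1 = 722656
x(8) = 5 × 722656 + 1 = 3613281

3613281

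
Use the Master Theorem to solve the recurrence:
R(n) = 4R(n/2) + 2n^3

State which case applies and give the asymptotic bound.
Master Theorem template: R(n) = a·R(n/b) + f(n).
Here: a=4, b=2, f(n)=2n^3
Compute log_b(a) = log_2(4) = 2.
f(n) = 2n^3 = Ω(n^(2+ε)) with ε = 1, and the regularity condition holds (a·f(n/b) = (a/b^3)·f(n) with a/b^3 = 2^-1 < 1). Case 3: R(n) = Θ(f(n)) = Θ(n^3).

Case 3: R(n) = Θ(n^3)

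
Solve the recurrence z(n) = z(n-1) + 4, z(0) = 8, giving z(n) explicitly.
Recurrence: z(n) = z(n-1) + 4, initial: z(0) = 8.
Each step adds 4, so z(n) = z(0) + 4n = 4n + 8.

z(n) = 4n + 8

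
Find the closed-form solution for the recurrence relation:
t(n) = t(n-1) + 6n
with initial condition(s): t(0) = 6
Recurrence: t(n) = t(n-1) + 6n, initial: t(0) = 6.
Telescoping: t(n) = t(0) + 6·Σᵢ₌₁ⁿ i = 6 + 6·n(n+1)/2.

t(n) = 6·n(n+1)/2 + 6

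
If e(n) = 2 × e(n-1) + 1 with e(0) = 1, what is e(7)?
Computing step by step:
e(0) = 1
e(1) = 2 × 1 + 1 = 3
e(2) = 2 × 3 + 1 = 7
e(3) = 2 × 7 + 1 = 15
e(4) = 2 × 15 + 1 = 31
e(5) = 2 × 31 + 1 = 63
e(6) = 2 × 63 + 1 = 127
e(7) = 2 × 127 + 1 = 255

255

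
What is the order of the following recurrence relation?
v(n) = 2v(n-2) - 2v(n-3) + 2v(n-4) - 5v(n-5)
The order is the largest lag k for which v(n-k) appears. Here the deepest term is v(n-5), so the order is 5.

Order 5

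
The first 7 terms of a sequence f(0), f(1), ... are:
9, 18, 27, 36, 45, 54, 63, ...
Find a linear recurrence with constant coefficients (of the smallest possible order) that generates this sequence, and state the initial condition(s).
Look for the lowest-order linear relation among consecutive terms.
Observation: consecutive differences are constant (= 9).
Check at n=2: 1·18 + 9 = 27. ✓

f(n) = f(n-1) + 9, f(0) = 9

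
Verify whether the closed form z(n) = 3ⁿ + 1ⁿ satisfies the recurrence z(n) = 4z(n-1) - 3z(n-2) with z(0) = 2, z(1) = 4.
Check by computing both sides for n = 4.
From the recurrence with z(0) = 2, z(1) = 4:
  z(0) = 2, z(1) = 4, z(2) = 10, z(3) = 28, z(4) = 82
  so the recurrence gives z(4) = 82.
From the proposed closed form z(n) = 3ⁿ + 1ⁿ:
  z(4) = 82.
Both sides give 82 at n = 4, and the initial condition(s) match, so the closed form is consistent.

Yes, the closed form is correct.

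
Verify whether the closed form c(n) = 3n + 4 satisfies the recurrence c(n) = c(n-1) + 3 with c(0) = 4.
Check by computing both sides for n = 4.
From the recurrence with c(0) = 4:
  c(0) = 4, c(1) = 7, c(2) = 10, c(3) = 13, c(4) = 16
  so the recurrence gives c(4) = 16.
From the proposed closed form c(n) = 3n + 4:
  c(4) = 16.
Both sides give 16 at n = 4, and the initial condition(s) match, so the closed form is consistent.

Yes, the closed form is correct.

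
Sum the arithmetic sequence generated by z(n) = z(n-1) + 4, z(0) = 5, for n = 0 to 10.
Computing the sequence terms: 5, 9, 13, 17, 21, 25, 29, 33, 37, 41, 45
Adding these values together:

275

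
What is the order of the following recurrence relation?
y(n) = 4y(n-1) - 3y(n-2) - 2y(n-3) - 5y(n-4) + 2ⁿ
The order is the largest lag k for which y(n-k) appears. Here the deepest term is y(n-4) (the 2ⁿ term is non-homogeneous and does not affect the order), so the order is 4.

Order 4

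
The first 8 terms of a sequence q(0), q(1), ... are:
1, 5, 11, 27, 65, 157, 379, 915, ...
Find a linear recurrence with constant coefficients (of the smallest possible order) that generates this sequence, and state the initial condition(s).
Look for the lowest-order linear relation among consecutive terms.
Observation: q(n) - 2·q(n-1) - (1)·q(n-2) = 0 holds for the shown terms, and no order-1 relation q(n) = α·q(n-1) + β fits.
Check at n=3: 2·11 + (1)·5 = 27. ✓

q(n) = 2q(n-1) + q(n-2), q(0) = 1, q(1) = 5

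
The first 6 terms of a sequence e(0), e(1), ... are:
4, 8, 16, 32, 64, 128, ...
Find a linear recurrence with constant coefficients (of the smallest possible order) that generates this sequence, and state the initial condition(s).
Look for the lowest-order linear relation among consecutive terms.
Observation: each term is 2× the previous.
Check at n=2: 2·8 = 16. ✓

e(n) = 2 × e(n-1), e(0) = 4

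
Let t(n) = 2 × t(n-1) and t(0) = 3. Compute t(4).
Computing step by step:
t(0) = 3
t(1) = 2 × 3 = 6
t(2) = 2 × 6 = 12
t(3) = 2 × 12 = 24
t(4) = 2 × 24 = 48

48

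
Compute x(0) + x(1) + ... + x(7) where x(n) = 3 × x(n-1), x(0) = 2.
Computing the sequence terms: 2, 6, 18, 54, 162, 486, 1458, 4374
Adding these values together:

6560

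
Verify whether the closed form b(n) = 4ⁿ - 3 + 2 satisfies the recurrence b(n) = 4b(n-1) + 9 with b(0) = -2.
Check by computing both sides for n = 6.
From the recurrence with b(0) = -2:
  b(0) = -2, b(1) = 1, b(2) = 13, b(3) = 61, b(4) = 253, b(5) = 1021, b(6) = 4093
  so the recurrence gives b(6) = 4093.
From the proposed closed form b(n) = 4ⁿ - 3 + 2:
  b(6) = 4095.
The recurrence gives 4093 but the closed form gives 4095, so the closed form does not satisfy the recurrence.

No, the closed form is incorrect.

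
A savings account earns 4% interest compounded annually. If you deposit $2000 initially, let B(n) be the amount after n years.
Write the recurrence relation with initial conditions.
Each year the balance grows by 4%, i.e. is multiplied by 1 + 4/100 = 1.04, so B(n) = 1.04 × B(n-1). The initial deposit gives B(0) = 2000.
Unrolling gives the closed form B(n) = 2000 × (1.04)ⁿ.

B(n) = 1.04 × B(n-1), B(0) = 2000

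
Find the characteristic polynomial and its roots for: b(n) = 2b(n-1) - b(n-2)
Substitute b(n) = rⁿ and divide through by rⁿ⁻²: r² - 2r + 1 = 0
Factor: (r - 1)² = 0, so r = 1 (double root).
General solution: b(n) = (A + Bn)·1ⁿ

Characteristic: r² - 2r + 1 = 0, Roots: r = 1 (double root)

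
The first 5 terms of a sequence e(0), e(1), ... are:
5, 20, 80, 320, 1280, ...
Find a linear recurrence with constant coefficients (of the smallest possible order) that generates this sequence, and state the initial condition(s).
Look for the lowest-order linear relation among consecutive terms.
Observation: each term is 4× the previous.
Check at n=2: 4·20 = 80. ✓

e(n) = 4 × e(n-1), e(0) = 5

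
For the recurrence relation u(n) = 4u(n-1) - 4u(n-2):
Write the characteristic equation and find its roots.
Substitute u(n) = rⁿ and divide through by rⁿ⁻²: r² - 4r + 4 = 0
Factor: (r - 2)² = 0, so r = 2 (double root).
General solution: u(n) = (A + Bn)·2ⁿ

Characteristic: r² - 4r + 4 = 0, Roots: r = 2 (double root)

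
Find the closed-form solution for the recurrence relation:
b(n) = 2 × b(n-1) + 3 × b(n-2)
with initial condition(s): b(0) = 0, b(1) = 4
Recurrence: b(n) = 2 × b(n-1) + 3 × b(n-2), initial: b(0) = 0, b(1) = 4.
Characteristic equation: r² - 2r - 3 = 0, which factors as (r - 3)(r + 1) = 0, so r = 3, -1. General solution b(n) = A·3ⁿ + B·(-1)ⁿ. From b(0) = 0: A + B = 0. From b(1) = 4: 3A - 1B = 4. Solving gives A = 1, B = -1.

b(n) = 3ⁿ - (-1)ⁿ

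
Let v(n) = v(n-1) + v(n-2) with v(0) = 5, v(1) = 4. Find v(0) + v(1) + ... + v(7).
Computing the sequence terms: 5, 4, 9, 13, 22, 35, 57, 92
Adding these values together:

237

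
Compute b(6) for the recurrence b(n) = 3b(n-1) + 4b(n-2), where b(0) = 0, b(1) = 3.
Computing the sequence terms:
0, 3, 9, 39, 153, 615, 2457

2457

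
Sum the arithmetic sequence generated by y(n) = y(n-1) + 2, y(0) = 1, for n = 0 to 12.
Computing the sequence terms: 1, 3, 5, 7, 9, 11, 13, 15, 17, 19, 21, 23, 25
Adding these values together:

169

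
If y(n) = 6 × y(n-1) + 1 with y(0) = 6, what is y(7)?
Computing step by step:
y(0) = 6
y(1) = 6 × 6 + 1 = 37
y(2) = 6 × 37 + 1 = 223
y(3) = 6 × 223 + 1 = 1339
y(4) = 6 × 1339 + 1 = 8035
y(5) = 6 × 8035 + 1 = 48211
y(6) = 6 × 48211 + 1 = 289267
y(7) = 6 × 289267 + 1 = 1735603

1735603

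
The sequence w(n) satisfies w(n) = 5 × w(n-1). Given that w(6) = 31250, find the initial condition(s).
In general w(n) = 5ⁿ · w(0). At n = 6: w(0) = w(6) / 5^6 = 31250 / 15625 = 2.

w(0) = 2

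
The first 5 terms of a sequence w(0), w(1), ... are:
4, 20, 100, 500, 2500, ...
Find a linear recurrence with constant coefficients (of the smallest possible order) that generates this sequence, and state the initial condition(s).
Look for the lowest-order linear relation among consecutive terms.
Observation: each term is 5× the previous.
Check at n=2: 5·20 = 100. ✓

w(n) = 5 × w(n-1), w(0) = 4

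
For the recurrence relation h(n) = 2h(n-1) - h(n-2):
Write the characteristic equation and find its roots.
Substitute h(n) = rⁿ and divide through by rⁿ⁻²: r² - 2r + 1 = 0
Factor: (r - 1)² = 0, so r = 1 (double root).
General solution: h(n) = (A + Bn)·1ⁿ

Characteristic: r² - 2r + 1 = 0, Roots: r = 1 (double root)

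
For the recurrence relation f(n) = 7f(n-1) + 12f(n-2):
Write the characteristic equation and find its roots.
Substitute f(n) = rⁿ and divide through by rⁿ⁻²: r² - 7r - 12 = 0
Discriminant: 7² + 4·12 = 97, not a perfect square, so by the quadratic formula r = (7 ± √97)/2.
General solution: f(n) = A·r₁ⁿ + B·r₂ⁿ where r₁,r₂ = (7 ± √97)/2

Characteristic: r² - 7r - 12 = 0, Roots: r = (7 ± √97)/2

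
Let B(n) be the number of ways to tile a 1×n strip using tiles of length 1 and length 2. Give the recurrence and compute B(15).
Condition on the last tile: it has length 1 (leaving a 1×(n-1) strip) or length 2 (leaving a 1×(n-2) strip), so B(n) = B(n-1) + B(n-2) (order-2 linear recurrence).
For 0 ≤ i < 2 only unit tiles fit, so B(i) = 1.
Iterating the recurrence: B(2) = 2, B(3) = 3, B(4) = 5, B(5) = 8, B(6) = 13, B(7) = 21, B(8) = 34, B(9) = 55, B(10) = 89, B(11) = 144, B(12) = 233, B(13) = 377, B(14) = 610, B(15) = 987.

B(n) = B(n-1) + B(n-2), with B(i) = 1 for 0 ≤ i < 2; B(15) = 987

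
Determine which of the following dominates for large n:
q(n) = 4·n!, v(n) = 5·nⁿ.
Comparing growth rates:
Growth-rate hierarchy: log n ≺ any polynomial ≺ any exponential cⁿ (c>1) ≺ n! ≺ nⁿ.
super-exponential nⁿ dominates factorial asymptotically.

v(n) grows faster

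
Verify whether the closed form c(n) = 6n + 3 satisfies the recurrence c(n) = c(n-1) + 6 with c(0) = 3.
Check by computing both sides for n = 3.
From the recurrence with c(0) = 3:
  c(0) = 3, c(1) = 9, c(2) = 15, c(3) = 21
  so the recurrence gives c(3) = 21.
From the proposed closed form c(n) = 6n + 3:
  c(3) = 21.
Both sides give 21 at n = 3, and the initial condition(s) match, so the closed form is consistent.

Yes, the closed form is correct.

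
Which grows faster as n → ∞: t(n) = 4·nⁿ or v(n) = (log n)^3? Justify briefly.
Comparing growth rates:
Growth-rate hierarchy: log n ≺ any polynomial ≺ any exponential cⁿ (c>1) ≺ n! ≺ nⁿ.
super-exponential nⁿ dominates polylogarithmic (log n)^3 asymptotically.

t(n) grows faster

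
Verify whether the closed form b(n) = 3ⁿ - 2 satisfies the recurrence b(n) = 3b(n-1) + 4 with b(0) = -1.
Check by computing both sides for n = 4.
From the recurrence with b(0) = -1:
  b(0) = -1, b(1) = 1, b(2) = 7, b(3) = 25, b(4) = 79
  so the recurrence gives b(4) = 79.
From the proposed closed form b(n) = 3ⁿ - 2:
  b(4) = 79.
Both sides give 79 at n = 4, and the initial condition(s) match, so the closed form is consistent.

Yes, the closed form is correct.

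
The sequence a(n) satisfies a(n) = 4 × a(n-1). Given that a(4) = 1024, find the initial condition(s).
In general a(n) = 4ⁿ · a(0). At n = 4: a(0) = a(4) / 4^4 = 1024 / 256 = 4.

a(0) = 4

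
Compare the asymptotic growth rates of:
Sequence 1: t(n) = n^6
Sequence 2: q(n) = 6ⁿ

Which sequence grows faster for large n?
Comparing growth rates:
Growth-rate hierarchy: log n ≺ any polynomial ≺ any exponential cⁿ (c>1) ≺ n! ≺ nⁿ.
exponential base 6 dominates polynomial degree 6 asymptotically.

q(n) grows faster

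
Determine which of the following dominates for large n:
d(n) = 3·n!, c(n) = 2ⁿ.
Comparing growth rates:
Growth-rate hierarchy: log n ≺ any polynomial ≺ any exponential cⁿ (c>1) ≺ n! ≺ nⁿ.
factorial dominates exponential base 2 asymptotically.

d(n) grows faster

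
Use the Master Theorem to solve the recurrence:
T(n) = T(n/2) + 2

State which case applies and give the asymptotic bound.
Master Theorem template: T(n) = a·T(n/b) + f(n).
Here: a=1, b=2, f(n)=2
Compute log_b(a) = log_2(1) = 0.
f(n) = 2 = Θ(1). Case 2: T(n) = Θ(log n).

Case 2: T(n) = Θ(log n)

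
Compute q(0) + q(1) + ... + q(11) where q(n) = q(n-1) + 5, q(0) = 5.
Computing the sequence terms: 5, 10, 15, 20, 25, 30, 35, 40, 45, 50, 55, 60
Adding these values together:

390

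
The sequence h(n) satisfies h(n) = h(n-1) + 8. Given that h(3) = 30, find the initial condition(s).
h(3) = h(0) + 3·8, so h(0) = 30 - 24 = 6.

h(0) = 6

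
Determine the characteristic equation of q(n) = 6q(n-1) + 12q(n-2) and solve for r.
Substitute q(n) = rⁿ and divide through by rⁿ⁻²: r² - 6r - 12 = 0
Discriminant: 6² + 4·12 = 84, not a perfect square, so by the quadratic formula r = (6 ± √84)/2.
General solution: q(n) = A·r₁ⁿ + B·r₂ⁿ where r₁,r₂ = (6 ± √84)/2

Characteristic: r² - 6r - 12 = 0, Roots: r = (6 ± √84)/2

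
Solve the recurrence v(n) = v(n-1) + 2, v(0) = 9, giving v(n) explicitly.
Recurrence: v(n) = v(n-1) + 2, initial: v(0) = 9.
Each step adds 2, so v(n) = v(0) + 2n = 2n + 9.

v(n) = 2n + 9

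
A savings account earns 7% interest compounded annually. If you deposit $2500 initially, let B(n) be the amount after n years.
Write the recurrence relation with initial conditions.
Each year the balance grows by 7%, i.e. is multiplied by 1 + 7/100 = 1.07, so B(n) = 1.07 × B(n-1). The initial deposit gives B(0) = 2500.
Unrolling gives the closed form B(n) = 2500 × (1.07)ⁿ.

B(n) = 1.07 × B(n-1), B(0) = 2500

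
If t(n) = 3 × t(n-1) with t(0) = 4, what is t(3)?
Computing step by step:
t(0) = 4
t(1) = 3 × 4 = 12
t(2) = 3 × 12 = 36
t(3) = 3 × 36 = 108

108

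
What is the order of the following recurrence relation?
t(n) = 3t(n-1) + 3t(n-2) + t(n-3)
The order is the largest lag k for which t(n-k) appears. Here the deepest term is t(n-3), so the order is 3.

Order 3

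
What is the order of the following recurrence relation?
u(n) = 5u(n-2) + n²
The order is the largest lag k for which u(n-k) appears. Here the deepest term is u(n-2) (the n² term is non-homogeneous and does not affect the order), so the order is 2.

Order 2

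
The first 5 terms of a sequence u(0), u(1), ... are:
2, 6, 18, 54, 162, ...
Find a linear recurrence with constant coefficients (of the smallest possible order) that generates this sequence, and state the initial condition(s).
Look for the lowest-order linear relation among consecutive terms.
Observation: each term is 3× the previous.
Check at n=2: 3·6 = 18. ✓

u(n) = 3 × u(n-1), u(0) = 2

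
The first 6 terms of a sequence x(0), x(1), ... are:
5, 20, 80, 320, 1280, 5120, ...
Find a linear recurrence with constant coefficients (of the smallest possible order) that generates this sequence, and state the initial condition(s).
Look for the lowest-order linear relation among consecutive terms.
Observation: each term is 4× the previous.
Check at n=2: 4·20 = 80. ✓

x(n) = 4 × x(n-1), x(0) = 5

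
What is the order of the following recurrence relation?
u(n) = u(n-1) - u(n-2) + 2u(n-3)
The order is the largest lag k for which u(n-k) appears. Here the deepest term is u(n-3), so the order is 3.

Order 3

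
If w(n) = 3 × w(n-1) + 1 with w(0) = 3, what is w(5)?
Computing step by step:
w(0) = 3
w(1) = 3 × 3 + 1 = 10
w(2) = 3 × 10 + 1 = 31
w(3) = 3 × 31 + 1 = 94
w(4) = 3 × 94 + 1 = 283
w(5) = 3 × 283 + 1 = 850

850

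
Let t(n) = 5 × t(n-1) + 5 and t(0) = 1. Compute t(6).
Computing step by step:
t(0) = 1
t(1) = 5 × 1 + 5 = 10
t(2) = 5 × 10 + 5 = 55
t(3) = 5 × 55 + 5 = 280
t(4) = 5 × 280 + 5 = 1405
t(5) = 5 × 1405 + 5 = 7030
t(6) = 5 × 7030 + 5 = 35155

35155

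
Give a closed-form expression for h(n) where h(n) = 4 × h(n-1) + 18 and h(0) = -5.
Recurrence: h(n) = 4 × h(n-1) + 18, initial: h(0) = -5.
Try h(n) = A·4ⁿ + C. Substituting: A·4ⁿ + C = 4(A·4ⁿ⁻¹ + C) + 18 = A·4ⁿ + 4C + 18, so C = 4C + 18, giving C = -6. Then h(0) = A - 6 = -5 gives A = 1.

h(n) = 4ⁿ - 6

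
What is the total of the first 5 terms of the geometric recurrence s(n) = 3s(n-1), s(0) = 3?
Computing the sequence terms: 3, 9, 27, 81, 243
Adding these values together:

363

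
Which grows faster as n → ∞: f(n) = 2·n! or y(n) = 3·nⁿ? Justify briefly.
Comparing growth rates:
Growth-rate hierarchy: log n ≺ any polynomial ≺ any exponential cⁿ (c>1) ≺ n! ≺ nⁿ.
super-exponential nⁿ dominates factorial asymptotically.

y(n) grows faster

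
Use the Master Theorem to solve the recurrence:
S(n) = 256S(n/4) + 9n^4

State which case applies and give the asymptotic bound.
Master Theorem template: S(n) = a·S(n/b) + f(n).
Here: a=256, b=4, f(n)=9n^4
Compute log_b(a) = log_4(256) = 4.
f(n) = 9n^4 = Θ(n^4). Case 2: S(n) = Θ(n^4 log n).

Case 2: S(n) = Θ(n^4 log n)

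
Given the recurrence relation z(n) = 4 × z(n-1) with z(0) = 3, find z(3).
Computing step by step:
z(0) = 3
z(1) = 4 × 3 = 12
z(2) = 4 × 12 = 48
z(3) = 4 × 48 = 192

192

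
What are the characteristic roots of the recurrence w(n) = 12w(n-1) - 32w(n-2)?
Substitute w(n) = rⁿ and divide through by rⁿ⁻²: r² - 12r + 32 = 0
Factor: (r - 4)(r - 8) = 0, so r = 4, 8.
General solution: w(n) = A·4ⁿ + B·8ⁿ

Characteristic: r² - 12r + 32 = 0, Roots: r = 4, 8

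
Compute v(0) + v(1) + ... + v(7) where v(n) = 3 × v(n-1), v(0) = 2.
Computing the sequence terms: 2, 6, 18, 54, 162, 486, 1458, 4374
Adding these values together:

6560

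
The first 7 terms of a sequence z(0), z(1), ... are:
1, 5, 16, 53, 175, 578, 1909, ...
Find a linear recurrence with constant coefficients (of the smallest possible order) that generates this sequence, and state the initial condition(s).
Look for the lowest-order linear relation among consecutive terms.
Observation: z(n) - 3·z(n-1) - (1)·z(n-2) = 0 holds for the shown terms, and no order-1 relation z(n) = α·z(n-1) + β fits.
Check at n=3: 3·16 + (1)·5 = 53. ✓

z(n) = 3z(n-1) + z(n-2), z(0) = 1, z(1) = 5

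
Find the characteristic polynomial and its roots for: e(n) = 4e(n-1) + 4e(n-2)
Substitute e(n) = rⁿ and divide through by rⁿ⁻²: r² - 4r - 4 = 0
Discriminant: 4² + 4·4 = 32, not a perfect square, so by the quadratic formula r = (4 ± √32)/2.
General solution: e(n) = A·r₁ⁿ + B·r₂ⁿ where r₁,r₂ = (4 ± √32)/2

Characteristic: r² - 4r - 4 = 0, Roots: r = (4 ± √32)/2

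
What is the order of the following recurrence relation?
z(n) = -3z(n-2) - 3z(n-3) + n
The order is the largest lag k for which z(n-k) appears. Here the deepest term is z(n-3) (the n term is non-homogeneous and does not affect the order), so the order is 3.

Order 3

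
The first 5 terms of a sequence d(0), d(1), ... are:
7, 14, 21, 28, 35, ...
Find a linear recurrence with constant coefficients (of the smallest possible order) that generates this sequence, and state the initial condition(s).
Look for the lowest-order linear relation among consecutive terms.
Observation: consecutive differences are constant (= 7).
Check at n=2: 1·14 + 7 = 21. ✓

d(n) = d(n-1) + 7, d(0) = 7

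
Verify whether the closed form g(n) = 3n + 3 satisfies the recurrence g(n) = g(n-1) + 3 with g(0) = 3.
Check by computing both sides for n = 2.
From the recurrence with g(0) = 3:
  g(0) = 3, g(1) = 6, g(2) = 9
  so the recurrence gives g(2) = 9.
From the proposed closed form g(n) = 3n + 3:
  g(2) = 9.
Both sides give 9 at n = 2, and the initial condition(s) match, so the closed form is consistent.

Yes, the closed form is correct.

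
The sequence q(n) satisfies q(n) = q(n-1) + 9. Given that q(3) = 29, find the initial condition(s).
q(3) = q(0) + 3·9, so q(0) = 29 - 27 = 2.

q(0) = 2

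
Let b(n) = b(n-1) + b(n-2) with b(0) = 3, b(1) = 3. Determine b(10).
Computing the sequence terms:
3, 3, 6, 9, 15, 24, 39, 63, 102, 165, 267

267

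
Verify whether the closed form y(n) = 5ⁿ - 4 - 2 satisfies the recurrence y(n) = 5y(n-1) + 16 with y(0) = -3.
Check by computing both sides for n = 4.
From the recurrence with y(0) = -3:
  y(0) = -3, y(1) = 1, y(2) = 21, y(3) = 121, y(4) = 621
  so the recurrence gives y(4) = 621.
From the proposed closed form y(n) = 5ⁿ - 4 - 2:
  y(4) = 619.
The recurrence gives 621 but the closed form gives 619, so the closed form does not satisfy the recurrence.

No, the closed form is incorrect.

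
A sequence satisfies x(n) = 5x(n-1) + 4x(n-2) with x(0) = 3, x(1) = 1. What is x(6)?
Computing the sequence terms:
3, 1, 17, 89, 513, 2921, 16657

16657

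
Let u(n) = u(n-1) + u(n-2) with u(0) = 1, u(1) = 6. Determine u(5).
Computing the sequence terms:
1, 6, 7, 13, 20, 33

33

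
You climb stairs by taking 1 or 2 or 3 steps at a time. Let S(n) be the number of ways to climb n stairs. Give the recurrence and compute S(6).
Condition on the size of the last step (1 to 3): before it there were n-1, …, n-3 stairs climbed, and these cases are disjoint, so S(n) = S(n-1) + S(n-2) + S(n-3) (order-3 linear recurrence).
Initial conditions by direct count (compositions of i into parts ≤ 3): S(1) = 1; S(2) = 2; S(3) = 4.
Iterating the recurrence: S(4) = 7, S(5) = 13, S(6) = 24.

S(n) = S(n-1) + S(n-2) + S(n-3), S(1) = 1, S(2) = 2, S(3) = 4; S(6) = 24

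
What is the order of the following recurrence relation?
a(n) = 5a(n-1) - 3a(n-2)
The order is the largest lag k for which a(n-k) appears. Here the deepest term is a(n-2), so the order is 2.

Order 2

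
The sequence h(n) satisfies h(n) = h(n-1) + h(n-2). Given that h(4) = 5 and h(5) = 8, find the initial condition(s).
Work backwards using h(k) = h(k+2) - h(k+1):
h(3) = h(5) - h(4) = 8 - 5 = 3
h(2) = h(4) - h(3) = 5 - 3 = 2
h(1) = h(3) - h(2) = 3 - 2 = 1
h(0) = h(2) - h(1) = 2 - 1 = 1

h(0) = 1, h(1) = 1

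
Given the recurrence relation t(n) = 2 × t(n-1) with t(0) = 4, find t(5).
Computing step by step:
t(0) = 4
t(1) = 2 × 4 = 8
t(2) = 2 × 8 = 16
t(3) = 2 × 16 = 32
t(4) = 2 × 32 = 64
t(5) = 2 × 64 = 128

128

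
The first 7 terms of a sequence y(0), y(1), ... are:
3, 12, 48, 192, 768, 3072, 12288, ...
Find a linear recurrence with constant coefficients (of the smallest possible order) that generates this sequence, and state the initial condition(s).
Look for the lowest-order linear relation among consecutive terms.
Observation: each term is 4× the previous.
Check at n=2: 4·12 = 48. ✓

y(n) = 4 × y(n-1), y(0) = 3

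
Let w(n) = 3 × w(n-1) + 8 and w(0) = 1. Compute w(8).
Computing step by step:
w(0) = 1
w(1) = 3 × 1 + 8 = 11
w(2) = 3 × 11 + 8 = 41
w(3) = 3 × 41 + 8 = 131
w(4) = 3 × 131 + 8 = 401
w(5) = 3 × 401 + 8 = 1211
w(6) = 3 × 1211 + 8 = 3641
w(7) = 3 × 3641 + 8 = 10931
w(8) = 3 × 10931 + 8 = 32801

32801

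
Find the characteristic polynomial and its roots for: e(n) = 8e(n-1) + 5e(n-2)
Substitute e(n) = rⁿ and divide through by rⁿ⁻²: r² - 8r - 5 = 0
Discriminant: 8² + 4·5 = 84, not a perfect square, so by the quadratic formula r = (8 ± √84)/2.
General solution: e(n) = A·r₁ⁿ + B·r₂ⁿ where r₁,r₂ = (8 ± √84)/2

Characteristic: r² - 8r - 5 = 0, Roots: r = (8 ± √84)/2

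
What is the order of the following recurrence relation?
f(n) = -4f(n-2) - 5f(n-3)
The order is the largest lag k for which f(n-k) appears. Here the deepest term is f(n-3), so the order is 3.

Order 3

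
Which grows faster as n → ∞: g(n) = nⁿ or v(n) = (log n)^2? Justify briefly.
Comparing growth rates:
Growth-rate hierarchy: log n ≺ any polynomial ≺ any exponential cⁿ (c>1) ≺ n! ≺ nⁿ.
super-exponential nⁿ dominates polylogarithmic (log n)^2 asymptotically.

g(n) grows faster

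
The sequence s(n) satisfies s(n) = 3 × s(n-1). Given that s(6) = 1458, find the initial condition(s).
In general s(n) = 3ⁿ · s(0). At n = 6: s(0) = s(6) / 3^6 = 1458 / 729 = 2.

s(0) = 2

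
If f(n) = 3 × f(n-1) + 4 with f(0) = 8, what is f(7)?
Computing step by step:
f(0) = 8
f(1) = 3 × 8 + 4 = 28
f(2) = 3 × 28 + 4 = 88
f(3) = 3 × 88 + 4 = 268
f(4) = 3 × 268 + 4 = 808
f(5) = 3 × 808 + 4 = 2428
f(6) = 3 × 2428 + 4 = 7288
f(7) = 3 × 7288 + 4 = 21868

21868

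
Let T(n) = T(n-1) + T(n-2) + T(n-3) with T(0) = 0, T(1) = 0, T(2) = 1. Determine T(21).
Computing the sequence terms:
0, 0, 1, 1, 2, 4, 7, 13, 24, 44, 81, 149, 274, 504, 927, 1705, 3136, 5768, 10609, 19513, 35890, 66012

66012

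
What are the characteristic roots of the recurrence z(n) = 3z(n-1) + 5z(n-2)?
Substitute z(n) = rⁿ and divide through by rⁿ⁻²: r² - 3r - 5 = 0
Discriminant: 3² + 4·5 = 29, not a perfect square, so by the quadratic formula r = (3 ± √29)/2.
General solution: z(n) = A·r₁ⁿ + B·r₂ⁿ where r₁,r₂ = (3 ± √29)/2

Characteristic: r² - 3r - 5 = 0, Roots: r = (3 ± √29)/2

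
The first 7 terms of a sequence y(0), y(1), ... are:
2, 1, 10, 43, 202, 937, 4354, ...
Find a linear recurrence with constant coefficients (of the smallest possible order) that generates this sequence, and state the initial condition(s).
Look for the lowest-order linear relation among consecutive terms.
Observation: y(n) - 4·y(n-1) - (3)·y(n-2) = 0 holds for the shown terms, and no order-1 relation y(n) = α·y(n-1) + β fits.
Check at n=3: 4·10 + (3)·1 = 43. ✓

y(n) = 4y(n-1) + 3y(n-2), y(0) = 2, y(1) = 1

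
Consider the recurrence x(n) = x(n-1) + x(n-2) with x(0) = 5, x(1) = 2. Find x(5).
Computing the sequence terms:
5, 2, 7, 9, 16, 25

25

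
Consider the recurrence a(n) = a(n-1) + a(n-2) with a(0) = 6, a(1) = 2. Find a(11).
Computing the sequence terms:
6, 2, 8, 10, 18, 28, 46, 74, 120, 194, 314, 508

508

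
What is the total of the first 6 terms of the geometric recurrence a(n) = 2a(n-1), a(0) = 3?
Computing the sequence terms: 3, 6, 12, 24, 48, 96
Adding these values together:

189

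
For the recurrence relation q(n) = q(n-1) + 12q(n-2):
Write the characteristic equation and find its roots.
Substitute q(n) = rⁿ and divide through by rⁿ⁻²: r² - r - 12 = 0
Factor: (r - 4)(r + 3) = 0, so r = 4, -3.
General solution: q(n) = A·4ⁿ + B·(-3)ⁿ

Characteristic: r² - r - 12 = 0, Roots: r = 4, -3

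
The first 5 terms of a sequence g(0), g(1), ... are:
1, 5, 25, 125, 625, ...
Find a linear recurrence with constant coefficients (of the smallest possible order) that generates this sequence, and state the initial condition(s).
Look for the lowest-order linear relation among consecutive terms.
Observation: each term is 5× the previous.
Check at n=2: 5·5 = 25. ✓

g(n) = 5 × g(n-1), g(0) = 1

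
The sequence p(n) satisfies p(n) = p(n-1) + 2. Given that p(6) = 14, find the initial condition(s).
p(6) = p(0) + 6·2, so p(0) = 14 - 12 = 2.

p(0) = 2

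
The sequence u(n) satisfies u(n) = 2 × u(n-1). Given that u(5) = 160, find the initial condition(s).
In general u(n) = 2ⁿ · u(0). At n = 5: u(0) = u(5) / 2^5 = 160 / 32 = 5.

u(0) = 5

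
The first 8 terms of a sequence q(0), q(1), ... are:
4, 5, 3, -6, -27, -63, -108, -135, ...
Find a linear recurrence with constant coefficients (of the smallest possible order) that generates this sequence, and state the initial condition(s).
Look for the lowest-order linear relation among consecutive terms.
Observation: q(n) - 3·q(n-1) - (-3)·q(n-2) = 0 holds for the shown terms, and no order-1 relation q(n) = α·q(n-1) + β fits.
Check at n=3: 3·3 + (-3)·5 = -6. ✓

q(n) = 3q(n-1) - 3q(n-2), q(0) = 4, q(1) = 5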